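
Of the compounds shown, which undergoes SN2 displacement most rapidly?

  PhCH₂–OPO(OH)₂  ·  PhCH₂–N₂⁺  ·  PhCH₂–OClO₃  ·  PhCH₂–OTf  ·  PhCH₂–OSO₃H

Identical carbon frameworks mean the comparison reduces to leaving-group quality.
A good leaving group is a weak base: the lower the pKₐ of its conjugate acid, the more readily it departs.
PhCH₂–N₂⁺ loses N₂: no meaningful conjugate acid; N₂ departs as an exceptionally stable neutral molecule
PhCH₂–OTf loses OTf⁻: pKₐ(CF₃SO₃H (triflic acid)) ≈ -14
PhCH₂–OClO₃ loses ClO₄⁻: pKₐ(HClO₄) ≈ -10
PhCH₂–OSO₃H loses HSO₄⁻: pKₐ(H₂SO₄) ≈ -3
PhCH₂–OPO(OH)₂ loses H₂PO₄⁻: pKₐ(H₃PO₄) ≈ 2.1

PhCH₂–N₂⁺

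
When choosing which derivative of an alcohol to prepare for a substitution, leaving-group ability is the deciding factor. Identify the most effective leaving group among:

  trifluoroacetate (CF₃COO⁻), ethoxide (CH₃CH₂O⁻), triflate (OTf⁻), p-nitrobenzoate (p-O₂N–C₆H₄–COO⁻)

triflate (OTf⁻)

Rank by basicity of the departing species: weakest base leaves most easily.
triflate (OTf⁻): pKₐ(CF₃SO₃H (triflic acid)) ≈ -14
trifluoroacetate (CF₃COO⁻): pKₐ(CF₃COOH) ≈ 0.2
p-nitrobenzoate (p-O₂N–C₆H₄–COO⁻): pKₐ(p-nitrobenzoic acid) ≈ 3.4
ethoxide (CH₃CH₂O⁻): pKₐ(CH₃CH₂OH) ≈ 16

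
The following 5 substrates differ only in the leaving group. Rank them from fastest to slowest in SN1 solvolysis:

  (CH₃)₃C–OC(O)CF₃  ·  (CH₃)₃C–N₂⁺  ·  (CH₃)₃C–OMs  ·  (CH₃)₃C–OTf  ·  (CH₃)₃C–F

Identical carbon frameworks mean the comparison reduces to leaving-group quality.
Leaving-group ability tracks the stability of the departed species; conjugate-acid pKₐ is the usual yardstick (lower pKₐ → better LG).
(CH₃)₃C–N₂⁺ loses N₂: no meaningful conjugate acid; N₂ departs as an exceptionally stable neutral molecule
(CH₃)₃C–OTf loses OTf⁻: pKₐ(CF₃SO₃H (triflic acid)) ≈ -14
(CH₃)₃C–OMs loses OMs⁻: pKₐ(CH₃SO₃H (MsOH)) ≈ -1.9
(CH₃)₃C–OC(O)CF₃ loses CF₃COO⁻: pKₐ(CF₃COOH) ≈ 0.2
(CH₃)₃C–F loses F⁻: pKₐ(HF) ≈ 3.2

(CH₃)₃C–N₂⁺ > (CH₃)₃C–OTf > (CH₃)₃C–OMs > (CH₃)₃C–OC(O)CF₃ > (CH₃)₃C–F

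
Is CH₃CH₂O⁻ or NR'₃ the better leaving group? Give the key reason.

NR'₃

NR'₃ is the better leaving group.
pKₐ(R'₃NH⁺) ≈ 10.7 versus pKₐ(CH₃CH₂OH) ≈ 16: NR'₃ is the much weaker base.
Neutral but still a fairly strong base; Hofmann-elimination LG.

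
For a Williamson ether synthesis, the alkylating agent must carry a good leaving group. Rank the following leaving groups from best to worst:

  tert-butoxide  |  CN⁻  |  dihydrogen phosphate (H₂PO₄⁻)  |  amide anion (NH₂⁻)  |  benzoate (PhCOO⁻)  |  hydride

dihydrogen phosphate (H₂PO₄⁻) > benzoate (PhCOO⁻) > CN⁻ > tert-butoxide > hydride > amide anion (NH₂⁻)

Rank by basicity of the departing species: weakest base leaves most easily.
dihydrogen phosphate (H₂PO₄⁻): pKₐ(H₃PO₄) ≈ 2.1
benzoate (PhCOO⁻): pKₐ(C₆H₅COOH) ≈ 4.2
CN⁻: pKₐ(HCN) ≈ 9.2 — sp carbon stabilises the charge somewhat, but still a poor LG
tert-butoxide: pKₐ(t-BuOH) ≈ 18
hydride: pKₐ(H₂) ≈ 36 — extremely strong base; leaves only in special hydride-transfer contexts
amide anion (NH₂⁻): pKₐ(NH₃) ≈ 38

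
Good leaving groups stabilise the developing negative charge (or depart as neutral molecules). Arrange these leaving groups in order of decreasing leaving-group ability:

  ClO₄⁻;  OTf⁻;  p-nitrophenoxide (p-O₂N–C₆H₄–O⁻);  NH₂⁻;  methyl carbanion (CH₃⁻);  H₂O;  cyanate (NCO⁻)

Rank by basicity of the departing species: weakest base leaves most easily.
OTf⁻: pKₐ(CF₃SO₃H (triflic acid)) ≈ -14 — charge spread over three oxygens and a CF₃ group; the premier leaving group in synthesis
ClO₄⁻: pKₐ(HClO₄) ≈ -10
H₂O: pKₐ(H₃O⁺) ≈ -1.7 — neutral; leaves from a protonated alcohol (R–OH₂⁺)
cyanate (NCO⁻): pKₐ(HOCN) ≈ 3.5
p-nitrophenoxide (p-O₂N–C₆H₄–O⁻): pKₐ(p-nitrophenol) ≈ 7.2
NH₂⁻: pKₐ(NH₃) ≈ 38 — extremely strong base; never a leaving group
methyl carbanion (CH₃⁻): pKₐ(CH₄) ≈ 48

OTf⁻ > ClO₄⁻ > H₂O > cyanate (NCO⁻) > p-nitrophenoxide (p-O₂N–C₆H₄–O⁻) > NH₂⁻ > methyl carbanion (CH₃⁻)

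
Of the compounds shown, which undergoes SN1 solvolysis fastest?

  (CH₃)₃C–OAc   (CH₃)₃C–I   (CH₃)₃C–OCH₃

(CH₃)₃C–I

With the same alkyl group throughout, only the leaving group differentiates the rates.
Rank by basicity of the departing species: weakest base leaves most easily.
(CH₃)₃C–I loses I⁻: pKₐ(HI) ≈ -10
(CH₃)₃C–OAc loses AcO⁻: pKₐ(CH₃COOH) ≈ 4.8
(CH₃)₃C–OCH₃ loses CH₃O⁻: pKₐ(CH₃OH) ≈ 15.5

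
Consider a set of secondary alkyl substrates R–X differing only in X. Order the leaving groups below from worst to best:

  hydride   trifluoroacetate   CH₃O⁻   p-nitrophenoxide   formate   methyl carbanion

trifluoroacetate: pKₐ(CF₃COOH) ≈ 0.2 — strongly electron-withdrawing CF₃ stabilises the carboxylate
formate: pKₐ(HCOOH) ≈ 3.8
p-nitrophenoxide: pKₐ(p-nitrophenol) ≈ 7.2 — nitro group delocalises the charge; the classic chromogenic LG
CH₃O⁻: pKₐ(CH₃OH) ≈ 15.5
hydride: pKₐ(H₂) ≈ 36 — extremely strong base; leaves only in special hydride-transfer contexts
methyl carbanion: pKₐ(CH₄) ≈ 48
Reversing gives the worst-to-best order requested.

methyl carbanion < hydride < CH₃O⁻ < p-nitrophenoxide < formate < trifluoroacetate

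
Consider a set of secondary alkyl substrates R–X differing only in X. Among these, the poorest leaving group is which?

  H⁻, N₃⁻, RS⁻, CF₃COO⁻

H⁻

The more stable X⁻ (or X) is on its own — i.e. the weaker a base it is — the better a leaving group it makes.
CF₃COO⁻: pKₐ(CF₃COOH) ≈ 0.2
N₃⁻: pKₐ(HN₃) ≈ 4.7
RS⁻: pKₐ(RSH (a thiol)) ≈ 10.5
H⁻: pKₐ(H₂) ≈ 36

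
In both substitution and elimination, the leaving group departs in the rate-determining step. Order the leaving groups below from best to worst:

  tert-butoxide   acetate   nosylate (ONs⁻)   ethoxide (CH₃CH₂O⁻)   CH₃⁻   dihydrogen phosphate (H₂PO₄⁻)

The more stable X⁻ (or X) is on its own — i.e. the weaker a base it is — the better a leaving group it makes.
nosylate (ONs⁻): pKₐ(p-O₂NC₆H₄SO₃H) ≈ -3.5
dihydrogen phosphate (H₂PO₄⁻): pKₐ(H₃PO₄) ≈ 2.1
acetate: pKₐ(CH₃COOH) ≈ 4.8 — resonance-stabilised but still a weak base
ethoxide (CH₃CH₂O⁻): pKₐ(CH₃CH₂OH) ≈ 16 — strong base; alkoxides do not leave unassisted
tert-butoxide: pKₐ(t-BuOH) ≈ 18 — bulky, strongly basic alkoxide
CH₃⁻: pKₐ(CH₄) ≈ 48 — unstabilised carbanion; the worst conceivable leaving group

nosylate (ONs⁻) > dihydrogen phosphate (H₂PO₄⁻) > acetate > ethoxide (CH₃CH₂O⁻) > tert-butoxide > CH₃⁻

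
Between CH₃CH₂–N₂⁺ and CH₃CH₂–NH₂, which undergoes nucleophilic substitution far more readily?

CH₃CH₂–N₂⁺

From CH₃CH₂–NH₂ the departing group would be NH₂⁻ (pKₐ(NH₃) ≈ 38). Extremely strong base; never a leaving group.
From CH₃CH₂–N₂⁺ the leaving group is N₂ (no meaningful conjugate acid; N₂ departs as an exceptionally stable neutral molecule).
(In practice CH₃CH₂–N₂⁺ is made from CH₃CH₂–NH₂ by diazotisation (NaNO₂ / HCl, 0 °C), generating a diazonium salt that expels N₂.)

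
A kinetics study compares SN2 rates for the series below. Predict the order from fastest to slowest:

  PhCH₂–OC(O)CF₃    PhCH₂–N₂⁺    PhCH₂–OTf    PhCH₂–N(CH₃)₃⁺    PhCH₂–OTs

The skeletons are identical, so relative rate is governed entirely by leaving-group ability.
Rank by basicity of the departing species: weakest base leaves most easily.
PhCH₂–N₂⁺ loses N₂: no meaningful conjugate acid; N₂ departs as an exceptionally stable neutral molecule
PhCH₂–OTf loses OTf⁻: pKₐ(CF₃SO₃H (triflic acid)) ≈ -14
PhCH₂–OTs loses OTs⁻: pKₐ(p-CH₃C₆H₄SO₃H (TsOH)) ≈ -2.8
PhCH₂–OC(O)CF₃ loses CF₃COO⁻: pKₐ(CF₃COOH) ≈ 0.2
PhCH₂–N(CH₃)₃⁺ loses NR'₃: pKₐ(R'₃NH⁺) ≈ 10.7

PhCH₂–N₂⁺ > PhCH₂–OTf > PhCH₂–OTs > PhCH₂–OC(O)CF₃ > PhCH₂–N(CH₃)₃⁺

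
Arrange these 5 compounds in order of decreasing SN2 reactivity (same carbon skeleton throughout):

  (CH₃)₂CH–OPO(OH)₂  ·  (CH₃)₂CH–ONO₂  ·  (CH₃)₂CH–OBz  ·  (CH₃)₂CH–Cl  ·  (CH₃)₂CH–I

With the same alkyl group throughout, only the leaving group differentiates the rates.
Rank by basicity of the departing species: weakest base leaves most easily.
(CH₃)₂CH–I loses I⁻: pKₐ(HI) ≈ -10
(CH₃)₂CH–Cl loses Cl⁻: pKₐ(HCl) ≈ -7
(CH₃)₂CH–ONO₂ loses NO₃⁻: pKₐ(HNO₃) ≈ -1.3
(CH₃)₂CH–OPO(OH)₂ loses H₂PO₄⁻: pKₐ(H₃PO₄) ≈ 2.1
(CH₃)₂CH–OBz loses PhCOO⁻: pKₐ(C₆H₅COOH) ≈ 4.2

(CH₃)₂CH–I > (CH₃)₂CH–Cl > (CH₃)₂CH–ONO₂ > (CH₃)₂CH–OPO(OH)₂ > (CH₃)₂CH–OBz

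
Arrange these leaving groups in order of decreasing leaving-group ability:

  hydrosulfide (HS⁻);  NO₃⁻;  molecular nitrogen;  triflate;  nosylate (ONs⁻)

molecular nitrogen: no meaningful conjugate acid; N₂ departs as an exceptionally stable neutral molecule
triflate: pKₐ(CF₃SO₃H (triflic acid)) ≈ -14
nosylate (ONs⁻): pKₐ(p-O₂NC₆H₄SO₃H) ≈ -3.5
NO₃⁻: pKₐ(HNO₃) ≈ -1.3
hydrosulfide (HS⁻): pKₐ(H₂S) ≈ 7

molecular nitrogen > triflate > nosylate (ONs⁻) > NO₃⁻ > hydrosulfide (HS⁻)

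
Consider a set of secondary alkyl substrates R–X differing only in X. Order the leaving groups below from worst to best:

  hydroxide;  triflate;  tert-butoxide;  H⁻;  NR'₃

H⁻ < tert-butoxide < hydroxide < NR'₃ < triflate

Rank by basicity of the departing species: weakest base leaves most easily.
triflate: pKₐ(CF₃SO₃H (triflic acid)) ≈ -14 — charge spread over three oxygens and a CF₃ group; the premier leaving group in synthesis
NR'₃: pKₐ(R'₃NH⁺) ≈ 10.7 — neutral but still a fairly strong base; Hofmann-elimination LG
hydroxide: pKₐ(H₂O) ≈ 15.7
tert-butoxide: pKₐ(t-BuOH) ≈ 18
H⁻: pKₐ(H₂) ≈ 36 — extremely strong base; leaves only in special hydride-transfer contexts
Reversing gives the worst-to-best order requested.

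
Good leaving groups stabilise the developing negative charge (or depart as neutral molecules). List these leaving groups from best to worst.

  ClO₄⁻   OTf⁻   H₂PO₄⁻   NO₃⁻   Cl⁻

OTf⁻ > ClO₄⁻ > Cl⁻ > NO₃⁻ > H₂PO₄⁻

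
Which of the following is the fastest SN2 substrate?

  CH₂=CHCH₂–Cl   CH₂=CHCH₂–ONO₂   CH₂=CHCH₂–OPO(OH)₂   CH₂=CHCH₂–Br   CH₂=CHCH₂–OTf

CH₂=CHCH₂–OTf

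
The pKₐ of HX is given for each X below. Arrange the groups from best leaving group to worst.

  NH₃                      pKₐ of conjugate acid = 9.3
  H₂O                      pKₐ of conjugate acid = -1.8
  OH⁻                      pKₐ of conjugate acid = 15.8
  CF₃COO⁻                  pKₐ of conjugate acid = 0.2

H₂O > CF₃COO⁻ > NH₃ > OH⁻

Lower conjugate-acid pKₐ ⇒ weaker base ⇒ better leaving group.
Sorting by the given values: H₂O (-1.8), CF₃COO⁻ (0.2), NH₃ (9.3), OH⁻ (15.8).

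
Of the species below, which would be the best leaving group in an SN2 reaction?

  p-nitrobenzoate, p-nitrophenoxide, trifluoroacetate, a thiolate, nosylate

nosylate: pKₐ(p-O₂NC₆H₄SO₃H) ≈ -3.5
trifluoroacetate: pKₐ(CF₃COOH) ≈ 0.2
p-nitrobenzoate: pKₐ(p-nitrobenzoic acid) ≈ 3.4
p-nitrophenoxide: pKₐ(p-nitrophenol) ≈ 7.2
a thiolate: pKₐ(RSH (a thiol)) ≈ 10.5

nosylate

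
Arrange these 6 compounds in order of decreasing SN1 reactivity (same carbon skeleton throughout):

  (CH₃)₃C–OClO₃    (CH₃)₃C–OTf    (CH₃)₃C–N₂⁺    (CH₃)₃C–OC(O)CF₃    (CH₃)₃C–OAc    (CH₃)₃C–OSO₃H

(CH₃)₃C–N₂⁺ > (CH₃)₃C–OTf > (CH₃)₃C–OClO₃ > (CH₃)₃C–OSO₃H > (CH₃)₃C–OC(O)CF₃ > (CH₃)₃C–OAc

Identical carbon frameworks mean the comparison reduces to leaving-group quality.
A good leaving group is a weak base: the lower the pKₐ of its conjugate acid, the more readily it departs.
(CH₃)₃C–N₂⁺ loses N₂: no meaningful conjugate acid; N₂ departs as an exceptionally stable neutral molecule
(CH₃)₃C–OTf loses OTf⁻: pKₐ(CF₃SO₃H (triflic acid)) ≈ -14
(CH₃)₃C–OClO₃ loses ClO₄⁻: pKₐ(HClO₄) ≈ -10
(CH₃)₃C–OSO₃H loses HSO₄⁻: pKₐ(H₂SO₄) ≈ -3
(CH₃)₃C–OC(O)CF₃ loses CF₃COO⁻: pKₐ(CF₃COOH) ≈ 0.2
(CH₃)₃C–OAc loses AcO⁻: pKₐ(CH₃COOH) ≈ 4.8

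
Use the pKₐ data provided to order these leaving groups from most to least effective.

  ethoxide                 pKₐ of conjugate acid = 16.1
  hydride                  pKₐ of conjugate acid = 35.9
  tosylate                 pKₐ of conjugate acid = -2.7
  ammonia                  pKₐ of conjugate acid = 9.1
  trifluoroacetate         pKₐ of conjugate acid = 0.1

tosylate > trifluoroacetate > ammonia > ethoxide > hydride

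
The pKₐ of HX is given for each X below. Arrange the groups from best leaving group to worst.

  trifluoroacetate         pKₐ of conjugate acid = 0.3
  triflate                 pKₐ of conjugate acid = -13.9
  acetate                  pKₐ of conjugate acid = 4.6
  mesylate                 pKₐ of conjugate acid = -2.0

triflate > mesylate > trifluoroacetate > acetate

Lower conjugate-acid pKₐ ⇒ weaker base ⇒ better leaving group.
Sorting by the given values: triflate (-13.9), mesylate (-2.0), trifluoroacetate (0.3), acetate (4.6).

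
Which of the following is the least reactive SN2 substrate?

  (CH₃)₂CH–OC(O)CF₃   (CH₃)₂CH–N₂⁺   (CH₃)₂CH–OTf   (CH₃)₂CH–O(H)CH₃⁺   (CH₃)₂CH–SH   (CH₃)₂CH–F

(CH₃)₂CH–SH

Same R in every case — rank the leaving groups.
Rank by basicity of the departing species: weakest base leaves most easily.
(CH₃)₂CH–N₂⁺ loses N₂: no meaningful conjugate acid; N₂ departs as an exceptionally stable neutral molecule
(CH₃)₂CH–OTf loses OTf⁻: pKₐ(CF₃SO₃H (triflic acid)) ≈ -14
(CH₃)₂CH–O(H)CH₃⁺ loses R'OH: pKₐ(R'OH₂⁺) ≈ -2.4
(CH₃)₂CH–OC(O)CF₃ loses CF₃COO⁻: pKₐ(CF₃COOH) ≈ 0.2
(CH₃)₂CH–F loses F⁻: pKₐ(HF) ≈ 3.2
(CH₃)₂CH–SH loses HS⁻: pKₐ(H₂S) ≈ 7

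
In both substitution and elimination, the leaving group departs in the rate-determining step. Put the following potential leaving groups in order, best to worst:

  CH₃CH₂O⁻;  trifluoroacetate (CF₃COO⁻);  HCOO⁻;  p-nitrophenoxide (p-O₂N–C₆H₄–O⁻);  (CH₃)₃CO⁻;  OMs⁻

OMs⁻ > trifluoroacetate (CF₃COO⁻) > HCOO⁻ > p-nitrophenoxide (p-O₂N–C₆H₄–O⁻) > CH₃CH₂O⁻ > (CH₃)₃CO⁻

Leaving-group ability tracks the stability of the departed species; conjugate-acid pKₐ is the usual yardstick (lower pKₐ → better LG).
OMs⁻: pKₐ(CH₃SO₃H (MsOH)) ≈ -1.9
trifluoroacetate (CF₃COO⁻): pKₐ(CF₃COOH) ≈ 0.2
HCOO⁻: pKₐ(HCOOH) ≈ 3.8
p-nitrophenoxide (p-O₂N–C₆H₄–O⁻): pKₐ(p-nitrophenol) ≈ 7.2
CH₃CH₂O⁻: pKₐ(CH₃CH₂OH) ≈ 16
(CH₃)₃CO⁻: pKₐ(t-BuOH) ≈ 18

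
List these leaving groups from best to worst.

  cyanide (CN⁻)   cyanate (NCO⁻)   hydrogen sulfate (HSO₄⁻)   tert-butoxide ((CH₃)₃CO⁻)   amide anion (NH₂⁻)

hydrogen sulfate (HSO₄⁻) > cyanate (NCO⁻) > cyanide (CN⁻) > tert-butoxide ((CH₃)₃CO⁻) > amide anion (NH₂⁻)

The more stable X⁻ (or X) is on its own — i.e. the weaker a base it is — the better a leaving group it makes.
hydrogen sulfate (HSO₄⁻): pKₐ(H₂SO₄) ≈ -3
cyanate (NCO⁻): pKₐ(HOCN) ≈ 3.5
cyanide (CN⁻): pKₐ(HCN) ≈ 9.2
tert-butoxide ((CH₃)₃CO⁻): pKₐ(t-BuOH) ≈ 18
amide anion (NH₂⁻): pKₐ(NH₃) ≈ 38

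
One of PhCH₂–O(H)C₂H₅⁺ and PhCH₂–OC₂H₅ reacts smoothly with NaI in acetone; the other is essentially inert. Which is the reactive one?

From PhCH₂–OC₂H₅ the departing group would be CH₃CH₂O⁻ (pKₐ(CH₃CH₂OH) ≈ 16). Strong base; alkoxides do not leave unassisted.
From PhCH₂–O(H)C₂H₅⁺ the leaving group is R'OH (pKₐ(R'OH₂⁺) ≈ -2.4). Neutral; leaves from a protonated ether (an oxonium ion, R–O(H)R'⁺).
(In practice PhCH₂–O(H)C₂H₅⁺ is made from PhCH₂–OC₂H₅ by protonation with concentrated HBr, allowing neutral ethanol, rather than ethoxide, to depart.)

PhCH₂–O(H)C₂H₅⁺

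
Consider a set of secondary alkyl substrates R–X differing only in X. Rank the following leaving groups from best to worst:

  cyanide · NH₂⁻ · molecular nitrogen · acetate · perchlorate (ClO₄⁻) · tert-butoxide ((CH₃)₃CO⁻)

molecular nitrogen > perchlorate (ClO₄⁻) > acetate > cyanide > tert-butoxide ((CH₃)₃CO⁻) > NH₂⁻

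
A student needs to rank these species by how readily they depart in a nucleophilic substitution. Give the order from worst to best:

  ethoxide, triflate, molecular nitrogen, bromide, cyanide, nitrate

ethoxide < cyanide < nitrate < bromide < triflate < molecular nitrogen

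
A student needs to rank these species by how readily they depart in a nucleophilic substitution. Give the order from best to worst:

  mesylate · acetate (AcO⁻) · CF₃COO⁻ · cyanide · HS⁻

mesylate > CF₃COO⁻ > acetate (AcO⁻) > HS⁻ > cyanide

Leaving-group ability tracks the stability of the departed species; conjugate-acid pKₐ is the usual yardstick (lower pKₐ → better LG).
mesylate: pKₐ(CH₃SO₃H (MsOH)) ≈ -1.9
CF₃COO⁻: pKₐ(CF₃COOH) ≈ 0.2
acetate (AcO⁻): pKₐ(CH₃COOH) ≈ 4.8
HS⁻: pKₐ(H₂S) ≈ 7
cyanide: pKₐ(HCN) ≈ 9.2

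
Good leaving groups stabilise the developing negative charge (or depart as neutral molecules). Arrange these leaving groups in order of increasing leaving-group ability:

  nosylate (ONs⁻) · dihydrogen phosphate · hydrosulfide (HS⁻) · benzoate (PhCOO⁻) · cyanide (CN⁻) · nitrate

The more stable X⁻ (or X) is on its own — i.e. the weaker a base it is — the better a leaving group it makes.
nosylate (ONs⁻): pKₐ(p-O₂NC₆H₄SO₃H) ≈ -3.5
nitrate: pKₐ(HNO₃) ≈ -1.3
dihydrogen phosphate: pKₐ(H₃PO₄) ≈ 2.1
benzoate (PhCOO⁻): pKₐ(C₆H₅COOH) ≈ 4.2
hydrosulfide (HS⁻): pKₐ(H₂S) ≈ 7 — larger and more polarisable than the oxygen analogue
cyanide (CN⁻): pKₐ(HCN) ≈ 9.2 — sp carbon stabilises the charge somewhat, but still a poor LG
The question asks for worst first, so the sequence is read in increasing leaving-group ability.

cyanide (CN⁻) < hydrosulfide (HS⁻) < benzoate (PhCOO⁻) < dihydrogen phosphate < nitrate < nosylate (ONs⁻)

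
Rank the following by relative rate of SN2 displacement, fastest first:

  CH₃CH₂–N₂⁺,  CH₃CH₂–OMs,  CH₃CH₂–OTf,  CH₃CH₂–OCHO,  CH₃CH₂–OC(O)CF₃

CH₃CH₂–N₂⁺ > CH₃CH₂–OTf > CH₃CH₂–OMs > CH₃CH₂–OC(O)CF₃ > CH₃CH₂–OCHO

Same R in every case — rank the leaving groups.
The more stable X⁻ (or X) is on its own — i.e. the weaker a base it is — the better a leaving group it makes.
CH₃CH₂–N₂⁺ loses N₂: no meaningful conjugate acid; N₂ departs as an exceptionally stable neutral molecule
CH₃CH₂–OTf loses OTf⁻: pKₐ(CF₃SO₃H (triflic acid)) ≈ -14
CH₃CH₂–OMs loses OMs⁻: pKₐ(CH₃SO₃H (MsOH)) ≈ -1.9
CH₃CH₂–OC(O)CF₃ loses CF₃COO⁻: pKₐ(CF₃COOH) ≈ 0.2
CH₃CH₂–OCHO loses HCOO⁻: pKₐ(HCOOH) ≈ 3.8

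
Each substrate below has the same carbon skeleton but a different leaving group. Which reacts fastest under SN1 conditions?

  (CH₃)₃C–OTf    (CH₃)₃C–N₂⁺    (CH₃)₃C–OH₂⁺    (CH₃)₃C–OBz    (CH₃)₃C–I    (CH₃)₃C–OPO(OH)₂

(CH₃)₃C–N₂⁺

The skeletons are identical, so relative rate is governed entirely by leaving-group ability.
Leaving-group ability tracks the stability of the departed species; conjugate-acid pKₐ is the usual yardstick (lower pKₐ → better LG).
(CH₃)₃C–N₂⁺ loses N₂: no meaningful conjugate acid; N₂ departs as an exceptionally stable neutral molecule
(CH₃)₃C–OTf loses OTf⁻: pKₐ(CF₃SO₃H (triflic acid)) ≈ -14
(CH₃)₃C–I loses I⁻: pKₐ(HI) ≈ -10
(CH₃)₃C–OH₂⁺ loses H₂O: pKₐ(H₃O⁺) ≈ -1.7
(CH₃)₃C–OPO(OH)₂ loses H₂PO₄⁻: pKₐ(H₃PO₄) ≈ 2.1
(CH₃)₃C–OBz loses PhCOO⁻: pKₐ(C₆H₅COOH) ≈ 4.2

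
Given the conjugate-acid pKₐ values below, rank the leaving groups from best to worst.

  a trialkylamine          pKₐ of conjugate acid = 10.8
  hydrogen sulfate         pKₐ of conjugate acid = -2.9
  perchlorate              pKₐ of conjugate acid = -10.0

Lower conjugate-acid pKₐ ⇒ weaker base ⇒ better leaving group.
Sorting by the given values: perchlorate (-10.0), hydrogen sulfate (-2.9), a trialkylamine (10.8).

perchlorate > hydrogen sulfate > a trialkylamine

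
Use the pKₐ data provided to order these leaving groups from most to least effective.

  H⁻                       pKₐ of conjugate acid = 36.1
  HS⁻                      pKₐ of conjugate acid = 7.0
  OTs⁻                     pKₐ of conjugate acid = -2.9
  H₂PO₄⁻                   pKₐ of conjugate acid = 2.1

OTs⁻ > H₂PO₄⁻ > HS⁻ > H⁻

Lower conjugate-acid pKₐ ⇒ weaker base ⇒ better leaving group.
Sorting by the given values: OTs⁻ (-2.9), H₂PO₄⁻ (2.1), HS⁻ (7.0), H⁻ (36.1).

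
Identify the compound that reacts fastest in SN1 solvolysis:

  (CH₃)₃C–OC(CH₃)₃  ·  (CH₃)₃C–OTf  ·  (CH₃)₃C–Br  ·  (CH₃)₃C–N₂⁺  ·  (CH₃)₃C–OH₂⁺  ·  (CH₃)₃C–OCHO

(CH₃)₃C–N₂⁺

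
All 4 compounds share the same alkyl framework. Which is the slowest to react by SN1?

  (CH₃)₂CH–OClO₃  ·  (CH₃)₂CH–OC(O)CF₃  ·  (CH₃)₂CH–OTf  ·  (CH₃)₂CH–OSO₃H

Identical carbon frameworks mean the comparison reduces to leaving-group quality.
A good leaving group is a weak base: the lower the pKₐ of its conjugate acid, the more readily it departs.
(CH₃)₂CH–OTf loses OTf⁻: pKₐ(CF₃SO₃H (triflic acid)) ≈ -14
(CH₃)₂CH–OClO₃ loses ClO₄⁻: pKₐ(HClO₄) ≈ -10
(CH₃)₂CH–OSO₃H loses HSO₄⁻: pKₐ(H₂SO₄) ≈ -3
(CH₃)₂CH–OC(O)CF₃ loses CF₃COO⁻: pKₐ(CF₃COOH) ≈ 0.2

(CH₃)₂CH–OC(O)CF₃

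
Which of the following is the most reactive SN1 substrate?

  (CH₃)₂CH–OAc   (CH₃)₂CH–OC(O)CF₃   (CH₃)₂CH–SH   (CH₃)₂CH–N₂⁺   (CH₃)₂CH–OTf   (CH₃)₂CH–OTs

(CH₃)₂CH–N₂⁺

Same R in every case — rank the leaving groups.
The more stable X⁻ (or X) is on its own — i.e. the weaker a base it is — the better a leaving group it makes.
(CH₃)₂CH–N₂⁺ loses N₂: no meaningful conjugate acid; N₂ departs as an exceptionally stable neutral molecule
(CH₃)₂CH–OTf loses OTf⁻: pKₐ(CF₃SO₃H (triflic acid)) ≈ -14
(CH₃)₂CH–OTs loses OTs⁻: pKₐ(p-CH₃C₆H₄SO₃H (TsOH)) ≈ -2.8
(CH₃)₂CH–OC(O)CF₃ loses CF₃COO⁻: pKₐ(CF₃COOH) ≈ 0.2
(CH₃)₂CH–OAc loses AcO⁻: pKₐ(CH₃COOH) ≈ 4.8
(CH₃)₂CH–SH loses HS⁻: pKₐ(H₂S) ≈ 7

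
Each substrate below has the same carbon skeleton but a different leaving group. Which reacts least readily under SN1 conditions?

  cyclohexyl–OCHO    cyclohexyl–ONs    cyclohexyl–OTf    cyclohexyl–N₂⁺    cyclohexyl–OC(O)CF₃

cyclohexyl–OCHO

With the same alkyl group throughout, only the leaving group differentiates the rates.
Rank by basicity of the departing species: weakest base leaves most easily.
cyclohexyl–N₂⁺ loses N₂: no meaningful conjugate acid; N₂ departs as an exceptionally stable neutral molecule
cyclohexyl–OTf loses OTf⁻: pKₐ(CF₃SO₃H (triflic acid)) ≈ -14
cyclohexyl–ONs loses ONs⁻: pKₐ(p-O₂NC₆H₄SO₃H) ≈ -3.5
cyclohexyl–OC(O)CF₃ loses CF₃COO⁻: pKₐ(CF₃COOH) ≈ 0.2
cyclohexyl–OCHO loses HCOO⁻: pKₐ(HCOOH) ≈ 3.8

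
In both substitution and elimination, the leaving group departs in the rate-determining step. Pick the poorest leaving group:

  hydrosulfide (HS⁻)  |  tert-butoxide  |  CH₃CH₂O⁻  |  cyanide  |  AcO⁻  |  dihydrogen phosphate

tert-butoxide

Rank by basicity of the departing species: weakest base leaves most easily.
dihydrogen phosphate: pKₐ(H₃PO₄) ≈ 2.1
AcO⁻: pKₐ(CH₃COOH) ≈ 4.8
hydrosulfide (HS⁻): pKₐ(H₂S) ≈ 7
cyanide: pKₐ(HCN) ≈ 9.2
CH₃CH₂O⁻: pKₐ(CH₃CH₂OH) ≈ 16
tert-butoxide: pKₐ(t-BuOH) ≈ 18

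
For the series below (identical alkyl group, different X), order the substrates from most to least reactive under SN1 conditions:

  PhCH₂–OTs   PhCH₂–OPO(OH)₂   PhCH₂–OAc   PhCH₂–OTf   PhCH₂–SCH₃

The skeletons are identical, so relative rate is governed entirely by leaving-group ability.
Rank by basicity of the departing species: weakest base leaves most easily.
PhCH₂–OTf loses OTf⁻: pKₐ(CF₃SO₃H (triflic acid)) ≈ -14
PhCH₂–OTs loses OTs⁻: pKₐ(p-CH₃C₆H₄SO₃H (TsOH)) ≈ -2.8
PhCH₂–OPO(OH)₂ loses H₂PO₄⁻: pKₐ(H₃PO₄) ≈ 2.1
PhCH₂–OAc loses AcO⁻: pKₐ(CH₃COOH) ≈ 4.8
PhCH₂–SCH₃ loses RS⁻: pKₐ(RSH (a thiol)) ≈ 10.5

PhCH₂–OTf > PhCH₂–OTs > PhCH₂–OPO(OH)₂ > PhCH₂–OAc > PhCH₂–SCH₃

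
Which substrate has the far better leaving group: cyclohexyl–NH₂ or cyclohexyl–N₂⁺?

cyclohexyl–N₂⁺

From cyclohexyl–NH₂ the departing group would be NH₂⁻ (pKₐ(NH₃) ≈ 38). Extremely strong base; never a leaving group.
From cyclohexyl–N₂⁺ the leaving group is N₂ (no meaningful conjugate acid; N₂ departs as an exceptionally stable neutral molecule).
(In practice cyclohexyl–N₂⁺ is made from cyclohexyl–NH₂ by diazotisation (NaNO₂ / HCl, 0 °C), generating a diazonium salt that expels N₂.)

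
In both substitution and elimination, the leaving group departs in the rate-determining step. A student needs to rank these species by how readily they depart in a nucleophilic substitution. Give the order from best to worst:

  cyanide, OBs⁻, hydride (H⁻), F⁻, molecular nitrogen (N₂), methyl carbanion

A good leaving group is a weak base: the lower the pKₐ of its conjugate acid, the more readily it departs.
molecular nitrogen (N₂): no meaningful conjugate acid; N₂ departs as an exceptionally stable neutral molecule
OBs⁻: pKₐ(p-BrC₆H₄SO₃H) ≈ -2.8
F⁻: pKₐ(HF) ≈ 3.2
cyanide: pKₐ(HCN) ≈ 9.2
hydride (H⁻): pKₐ(H₂) ≈ 36
methyl carbanion: pKₐ(CH₄) ≈ 48

molecular nitrogen (N₂) > OBs⁻ > F⁻ > cyanide > hydride (H⁻) > methyl carbanion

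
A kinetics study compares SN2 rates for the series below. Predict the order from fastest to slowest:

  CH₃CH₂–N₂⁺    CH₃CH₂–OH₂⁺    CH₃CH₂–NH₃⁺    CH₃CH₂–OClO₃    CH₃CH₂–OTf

CH₃CH₂–N₂⁺ > CH₃CH₂–OTf > CH₃CH₂–OClO₃ > CH₃CH₂–OH₂⁺ > CH₃CH₂–NH₃⁺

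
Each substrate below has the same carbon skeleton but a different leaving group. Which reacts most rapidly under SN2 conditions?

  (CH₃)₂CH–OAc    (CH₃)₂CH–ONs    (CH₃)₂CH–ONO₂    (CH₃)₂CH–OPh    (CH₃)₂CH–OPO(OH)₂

Identical carbon frameworks mean the comparison reduces to leaving-group quality.
The more stable X⁻ (or X) is on its own — i.e. the weaker a base it is — the better a leaving group it makes.
(CH₃)₂CH–ONs loses ONs⁻: pKₐ(p-O₂NC₆H₄SO₃H) ≈ -3.5
(CH₃)₂CH–ONO₂ loses NO₃⁻: pKₐ(HNO₃) ≈ -1.3
(CH₃)₂CH–OPO(OH)₂ loses H₂PO₄⁻: pKₐ(H₃PO₄) ≈ 2.1
(CH₃)₂CH–OAc loses AcO⁻: pKₐ(CH₃COOH) ≈ 4.8
(CH₃)₂CH–OPh loses PhO⁻: pKₐ(C₆H₅OH (phenol)) ≈ 10

(CH₃)₂CH–ONs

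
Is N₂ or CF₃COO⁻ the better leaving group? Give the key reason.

N₂ is the better leaving group.
N₂ is the ultimate leaving group — it departs as an exceptionally stable neutral molecule, whereas CF₃COO⁻ (pKₐ(CF₃COOH) ≈ 0.2) is far more basic.

N₂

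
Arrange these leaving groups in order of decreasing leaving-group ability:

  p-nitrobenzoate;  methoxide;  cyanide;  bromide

bromide > p-nitrobenzoate > cyanide > methoxide

bromide: pKₐ(HBr) ≈ -9 — weak base; good leaving group
p-nitrobenzoate: pKₐ(p-nitrobenzoic acid) ≈ 3.4
cyanide: pKₐ(HCN) ≈ 9.2
methoxide: pKₐ(CH₃OH) ≈ 15.5 — strong base; alkoxides do not leave unassisted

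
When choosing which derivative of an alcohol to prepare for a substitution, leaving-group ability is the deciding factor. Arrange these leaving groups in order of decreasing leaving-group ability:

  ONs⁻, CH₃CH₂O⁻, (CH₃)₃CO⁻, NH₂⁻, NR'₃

Leaving-group ability tracks the stability of the departed species; conjugate-acid pKₐ is the usual yardstick (lower pKₐ → better LG).
ONs⁻: pKₐ(p-O₂NC₆H₄SO₃H) ≈ -3.5
NR'₃: pKₐ(R'₃NH⁺) ≈ 10.7 — neutral but still a fairly strong base; Hofmann-elimination LG
CH₃CH₂O⁻: pKₐ(CH₃CH₂OH) ≈ 16
(CH₃)₃CO⁻: pKₐ(t-BuOH) ≈ 18 — bulky, strongly basic alkoxide
NH₂⁻: pKₐ(NH₃) ≈ 38 — extremely strong base; never a leaving group

ONs⁻ > NR'₃ > CH₃CH₂O⁻ > (CH₃)₃CO⁻ > NH₂⁻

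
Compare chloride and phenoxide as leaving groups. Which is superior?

chloride is the better leaving group.
pKₐ(HCl) ≈ -7 versus pKₐ(C₆H₅OH (phenol)) ≈ 10: chloride is the much weaker base.
Moderately weak base.

chloride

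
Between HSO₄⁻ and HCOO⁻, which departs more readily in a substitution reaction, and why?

HSO₄⁻

HSO₄⁻ is the better leaving group.
pKₐ(H₂SO₄) ≈ -3 versus pKₐ(HCOOH) ≈ 3.8: HSO₄⁻ is the much weaker base.
Conjugate base of a strong mineral acid.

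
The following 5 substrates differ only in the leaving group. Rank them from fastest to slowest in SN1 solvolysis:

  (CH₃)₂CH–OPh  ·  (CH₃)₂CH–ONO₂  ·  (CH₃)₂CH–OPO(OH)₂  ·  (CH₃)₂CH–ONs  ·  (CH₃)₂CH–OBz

(CH₃)₂CH–ONs > (CH₃)₂CH–ONO₂ > (CH₃)₂CH–OPO(OH)₂ > (CH₃)₂CH–OBz > (CH₃)₂CH–OPh

Identical carbon frameworks mean the comparison reduces to leaving-group quality.
A good leaving group is a weak base: the lower the pKₐ of its conjugate acid, the more readily it departs.
(CH₃)₂CH–ONs loses ONs⁻: pKₐ(p-O₂NC₆H₄SO₃H) ≈ -3.5
(CH₃)₂CH–ONO₂ loses NO₃⁻: pKₐ(HNO₃) ≈ -1.3
(CH₃)₂CH–OPO(OH)₂ loses H₂PO₄⁻: pKₐ(H₃PO₄) ≈ 2.1
(CH₃)₂CH–OBz loses PhCOO⁻: pKₐ(C₆H₅COOH) ≈ 4.2
(CH₃)₂CH–OPh loses PhO⁻: pKₐ(C₆H₅OH (phenol)) ≈ 10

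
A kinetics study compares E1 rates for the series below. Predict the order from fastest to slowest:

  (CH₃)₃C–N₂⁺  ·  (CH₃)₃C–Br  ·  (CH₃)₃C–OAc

With the same alkyl group throughout, only the leaving group differentiates the rates.
A good leaving group is a weak base: the lower the pKₐ of its conjugate acid, the more readily it departs.
(CH₃)₃C–N₂⁺ loses N₂: no meaningful conjugate acid; N₂ departs as an exceptionally stable neutral molecule
(CH₃)₃C–Br loses Br⁻: pKₐ(HBr) ≈ -9
(CH₃)₃C–OAc loses AcO⁻: pKₐ(CH₃COOH) ≈ 4.8

(CH₃)₃C–N₂⁺ > (CH₃)₃C–Br > (CH₃)₃C–OAc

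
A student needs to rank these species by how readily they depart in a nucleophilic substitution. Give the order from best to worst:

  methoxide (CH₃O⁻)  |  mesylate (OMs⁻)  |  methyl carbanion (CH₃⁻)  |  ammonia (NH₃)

mesylate (OMs⁻) > ammonia (NH₃) > methoxide (CH₃O⁻) > methyl carbanion (CH₃⁻)

Rank by basicity of the departing species: weakest base leaves most easily.
mesylate (OMs⁻): pKₐ(CH₃SO₃H (MsOH)) ≈ -1.9
ammonia (NH₃): pKₐ(NH₄⁺) ≈ 9.2
methoxide (CH₃O⁻): pKₐ(CH₃OH) ≈ 15.5
methyl carbanion (CH₃⁻): pKₐ(CH₄) ≈ 48 — unstabilised carbanion; the worst conceivable leaving group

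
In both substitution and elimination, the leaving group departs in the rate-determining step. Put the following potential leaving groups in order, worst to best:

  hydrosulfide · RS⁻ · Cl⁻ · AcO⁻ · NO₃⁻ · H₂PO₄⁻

A good leaving group is a weak base: the lower the pKₐ of its conjugate acid, the more readily it departs.
Cl⁻: pKₐ(HCl) ≈ -7
NO₃⁻: pKₐ(HNO₃) ≈ -1.3
H₂PO₄⁻: pKₐ(H₃PO₄) ≈ 2.1
AcO⁻: pKₐ(CH₃COOH) ≈ 4.8
hydrosulfide: pKₐ(H₂S) ≈ 7
RS⁻: pKₐ(RSH (a thiol)) ≈ 10.5
Listed from poorest to best leaving group as asked.

RS⁻ < hydrosulfide < AcO⁻ < H₂PO₄⁻ < NO₃⁻ < Cl⁻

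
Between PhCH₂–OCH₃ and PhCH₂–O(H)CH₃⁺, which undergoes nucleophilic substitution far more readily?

From PhCH₂–OCH₃ the departing group would be CH₃O⁻ (pKₐ(CH₃OH) ≈ 15.5). Strong base; alkoxides do not leave unassisted.
From PhCH₂–O(H)CH₃⁺ the leaving group is R'OH (pKₐ(R'OH₂⁺) ≈ -2.4). Neutral; leaves from a protonated ether (an oxonium ion, R–O(H)R'⁺).
(In practice PhCH₂–O(H)CH₃⁺ is made from PhCH₂–OCH₃ by protonation with concentrated HI, allowing neutral methanol, rather than methoxide, to depart.)

PhCH₂–O(H)CH₃⁺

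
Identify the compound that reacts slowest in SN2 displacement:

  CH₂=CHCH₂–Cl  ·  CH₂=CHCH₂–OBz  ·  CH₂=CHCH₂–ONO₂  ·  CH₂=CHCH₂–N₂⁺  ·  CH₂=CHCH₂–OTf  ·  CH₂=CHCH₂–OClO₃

The skeletons are identical, so relative rate is governed entirely by leaving-group ability.
Leaving-group ability tracks the stability of the departed species; conjugate-acid pKₐ is the usual yardstick (lower pKₐ → better LG).
CH₂=CHCH₂–N₂⁺ loses N₂: no meaningful conjugate acid; N₂ departs as an exceptionally stable neutral molecule
CH₂=CHCH₂–OTf loses OTf⁻: pKₐ(CF₃SO₃H (triflic acid)) ≈ -14
CH₂=CHCH₂–OClO₃ loses ClO₄⁻: pKₐ(HClO₄) ≈ -10
CH₂=CHCH₂–Cl loses Cl⁻: pKₐ(HCl) ≈ -7
CH₂=CHCH₂–ONO₂ loses NO₃⁻: pKₐ(HNO₃) ≈ -1.3
CH₂=CHCH₂–OBz loses PhCOO⁻: pKₐ(C₆H₅COOH) ≈ 4.2

CH₂=CHCH₂–OBz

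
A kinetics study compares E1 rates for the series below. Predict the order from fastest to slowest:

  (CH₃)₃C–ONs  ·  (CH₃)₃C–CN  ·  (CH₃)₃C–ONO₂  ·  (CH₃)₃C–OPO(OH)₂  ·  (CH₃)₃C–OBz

(CH₃)₃C–ONs > (CH₃)₃C–ONO₂ > (CH₃)₃C–OPO(OH)₂ > (CH₃)₃C–OBz > (CH₃)₃C–CN

With the same alkyl group throughout, only the leaving group differentiates the rates.
Leaving-group ability tracks the stability of the departed species; conjugate-acid pKₐ is the usual yardstick (lower pKₐ → better LG).
(CH₃)₃C–ONs loses ONs⁻: pKₐ(p-O₂NC₆H₄SO₃H) ≈ -3.5
(CH₃)₃C–ONO₂ loses NO₃⁻: pKₐ(HNO₃) ≈ -1.3
(CH₃)₃C–OPO(OH)₂ loses H₂PO₄⁻: pKₐ(H₃PO₄) ≈ 2.1
(CH₃)₃C–OBz loses PhCOO⁻: pKₐ(C₆H₅COOH) ≈ 4.2
(CH₃)₃C–CN loses CN⁻: pKₐ(HCN) ≈ 9.2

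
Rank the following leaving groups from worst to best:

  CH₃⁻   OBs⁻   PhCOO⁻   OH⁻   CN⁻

Leaving-group ability tracks the stability of the departed species; conjugate-acid pKₐ is the usual yardstick (lower pKₐ → better LG).
OBs⁻: pKₐ(p-BrC₆H₄SO₃H) ≈ -2.8 — arenesulfonate with a p-bromo substituent
PhCOO⁻: pKₐ(C₆H₅COOH) ≈ 4.2
CN⁻: pKₐ(HCN) ≈ 9.2
OH⁻: pKₐ(H₂O) ≈ 15.7 — strong base; essentially never leaves without prior activation
CH₃⁻: pKₐ(CH₄) ≈ 48 — unstabilised carbanion; the worst conceivable leaving group
Reversing gives the worst-to-best order requested.

CH₃⁻ < OH⁻ < CN⁻ < PhCOO⁻ < OBs⁻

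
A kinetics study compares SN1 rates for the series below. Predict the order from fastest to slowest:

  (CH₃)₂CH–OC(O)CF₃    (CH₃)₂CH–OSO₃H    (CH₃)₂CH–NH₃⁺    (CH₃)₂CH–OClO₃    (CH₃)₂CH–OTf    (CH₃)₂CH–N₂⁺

Identical carbon frameworks mean the comparison reduces to leaving-group quality.
Leaving-group ability tracks the stability of the departed species; conjugate-acid pKₐ is the usual yardstick (lower pKₐ → better LG).
(CH₃)₂CH–N₂⁺ loses N₂: no meaningful conjugate acid; N₂ departs as an exceptionally stable neutral molecule
(CH₃)₂CH–OTf loses OTf⁻: pKₐ(CF₃SO₃H (triflic acid)) ≈ -14
(CH₃)₂CH–OClO₃ loses ClO₄⁻: pKₐ(HClO₄) ≈ -10
(CH₃)₂CH–OSO₃H loses HSO₄⁻: pKₐ(H₂SO₄) ≈ -3
(CH₃)₂CH–OC(O)CF₃ loses CF₃COO⁻: pKₐ(CF₃COOH) ≈ 0.2
(CH₃)₂CH–NH₃⁺ loses NH₃: pKₐ(NH₄⁺) ≈ 9.2

(CH₃)₂CH–N₂⁺ > (CH₃)₂CH–OTf > (CH₃)₂CH–OClO₃ > (CH₃)₂CH–OSO₃H > (CH₃)₂CH–OC(O)CF₃ > (CH₃)₂CH–NH₃⁺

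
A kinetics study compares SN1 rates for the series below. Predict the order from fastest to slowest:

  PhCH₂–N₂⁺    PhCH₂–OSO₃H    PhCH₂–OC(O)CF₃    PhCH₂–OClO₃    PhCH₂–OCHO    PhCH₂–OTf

PhCH₂–N₂⁺ > PhCH₂–OTf > PhCH₂–OClO₃ > PhCH₂–OSO₃H > PhCH₂–OC(O)CF₃ > PhCH₂–OCHO

With the same alkyl group throughout, only the leaving group differentiates the rates.
The more stable X⁻ (or X) is on its own — i.e. the weaker a base it is — the better a leaving group it makes.
PhCH₂–N₂⁺ loses N₂: no meaningful conjugate acid; N₂ departs as an exceptionally stable neutral molecule
PhCH₂–OTf loses OTf⁻: pKₐ(CF₃SO₃H (triflic acid)) ≈ -14
PhCH₂–OClO₃ loses ClO₄⁻: pKₐ(HClO₄) ≈ -10
PhCH₂–OSO₃H loses HSO₄⁻: pKₐ(H₂SO₄) ≈ -3
PhCH₂–OC(O)CF₃ loses CF₃COO⁻: pKₐ(CF₃COOH) ≈ 0.2
PhCH₂–OCHO loses HCOO⁻: pKₐ(HCOOH) ≈ 3.8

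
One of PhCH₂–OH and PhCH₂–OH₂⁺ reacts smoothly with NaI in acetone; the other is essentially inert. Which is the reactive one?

From PhCH₂–OH the departing group would be OH⁻ (pKₐ(H₂O) ≈ 15.7). Strong base; essentially never leaves without prior activation.
From PhCH₂–OH₂⁺ the leaving group is H₂O (pKₐ(H₃O⁺) ≈ -1.7). Neutral; leaves from a protonated alcohol (R–OH₂⁺).
(In practice PhCH₂–OH₂⁺ is made from PhCH₂–OH by protonation with strong acid, converting the leaving group from hydroxide to neutral water.)

PhCH₂–OH₂⁺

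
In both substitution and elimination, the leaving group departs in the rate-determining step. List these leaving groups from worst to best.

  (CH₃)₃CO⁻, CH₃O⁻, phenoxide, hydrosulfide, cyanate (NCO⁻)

Leaving-group ability tracks the stability of the departed species; conjugate-acid pKₐ is the usual yardstick (lower pKₐ → better LG).
cyanate (NCO⁻): pKₐ(HOCN) ≈ 3.5 — resonance between N and O
hydrosulfide: pKₐ(H₂S) ≈ 7 — larger and more polarisable than the oxygen analogue
phenoxide: pKₐ(C₆H₅OH (phenol)) ≈ 10
CH₃O⁻: pKₐ(CH₃OH) ≈ 15.5
(CH₃)₃CO⁻: pKₐ(t-BuOH) ≈ 18 — bulky, strongly basic alkoxide
Listed from poorest to best leaving group as asked.

(CH₃)₃CO⁻ < CH₃O⁻ < phenoxide < hydrosulfide < cyanate (NCO⁻)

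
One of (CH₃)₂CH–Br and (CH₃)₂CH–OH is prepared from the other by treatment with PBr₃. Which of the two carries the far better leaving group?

From (CH₃)₂CH–OH the departing group would be OH⁻ (pKₐ(H₂O) ≈ 15.7). Strong base; essentially never leaves without prior activation.
From (CH₃)₂CH–Br the leaving group is Br⁻ (pKₐ(HBr) ≈ -9). Weak base; good leaving group.
Treatment with PBr₃ works by replacing the hydroxyl with bromide, making (CH₃)₂CH–Br enormously more reactive.

(CH₃)₂CH–Br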